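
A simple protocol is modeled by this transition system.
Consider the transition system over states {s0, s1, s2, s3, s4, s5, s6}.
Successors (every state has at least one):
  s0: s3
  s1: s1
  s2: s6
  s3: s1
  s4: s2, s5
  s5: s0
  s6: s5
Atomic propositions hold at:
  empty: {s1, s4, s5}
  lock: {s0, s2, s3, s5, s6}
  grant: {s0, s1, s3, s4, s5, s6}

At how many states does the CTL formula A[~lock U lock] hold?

Sat(~lock) = {s1, s4}
A[~lock U lock]: least fixpoint, start Z0 = Sat(lock) = {s0, s2, s3, s5, s6}, add states in Sat(~lock) with every successor in Z. Z1 = {s0, s2, s3, s4, s5, s6}; fixed.
Sat(A[~lock U lock]) = {s0, s2, s3, s4, s5, s6}
|Sat(A[~lock U lock])| = |{s0, s2, s3, s4, s5, s6}| = 6.

6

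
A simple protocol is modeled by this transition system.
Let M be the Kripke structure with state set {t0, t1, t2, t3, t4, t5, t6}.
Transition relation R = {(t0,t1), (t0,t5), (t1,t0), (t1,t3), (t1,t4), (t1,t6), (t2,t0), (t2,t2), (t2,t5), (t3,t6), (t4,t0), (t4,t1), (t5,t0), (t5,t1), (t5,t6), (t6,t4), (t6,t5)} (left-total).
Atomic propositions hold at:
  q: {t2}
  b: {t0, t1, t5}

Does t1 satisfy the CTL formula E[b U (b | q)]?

Yes

Sat(b | q) = {t0, t1, t2, t5}
E[b U (b | q)]: least fixpoint, start Z0 = Sat((b | q)) = {t0, t1, t2, t5}, add states in Sat(b) with some successor in Z. Already a fixed point.
Sat(E[b U (b | q)]) = {t0, t1, t2, t5}
t1 ∈ Sat(E[b U (b | q)]) = {t0, t1, t2, t5}, so the formula holds at t1.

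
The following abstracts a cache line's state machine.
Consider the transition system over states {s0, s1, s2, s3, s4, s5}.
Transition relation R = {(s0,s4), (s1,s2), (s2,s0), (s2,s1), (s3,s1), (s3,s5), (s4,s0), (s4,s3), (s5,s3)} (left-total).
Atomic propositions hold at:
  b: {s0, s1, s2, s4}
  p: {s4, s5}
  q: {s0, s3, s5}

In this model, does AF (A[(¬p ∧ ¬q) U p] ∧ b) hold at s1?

No

Sat(¬p) = {s0, s1, s2, s3}
Sat(¬q) = {s1, s2, s4}
Sat(¬p ∧ ¬q) = {s1, s2}
A[(¬p ∧ ¬q) U p]: least fixpoint, start Z0 = Sat(p) = {s4, s5}, add states in Sat(¬p ∧ ¬q) with every successor in Z. Already a fixed point.
Sat(A[(¬p ∧ ¬q) U p]) = {s4, s5}
Sat(A[(¬p ∧ ¬q) U p] ∧ b) = {s4}
AF (A[(¬p ∧ ¬q) U p] ∧ b): least fixpoint, start Z0 = {s4}, add states with every successor in Z. Z1 = {s0, s4}; fixed.
Sat(AF (A[(¬p ∧ ¬q) U p] ∧ b)) = {s0, s4}
s1 ∉ Sat(AF (A[(¬p ∧ ¬q) U p] ∧ b)) = {s0, s4}, so the formula does not hold at s1.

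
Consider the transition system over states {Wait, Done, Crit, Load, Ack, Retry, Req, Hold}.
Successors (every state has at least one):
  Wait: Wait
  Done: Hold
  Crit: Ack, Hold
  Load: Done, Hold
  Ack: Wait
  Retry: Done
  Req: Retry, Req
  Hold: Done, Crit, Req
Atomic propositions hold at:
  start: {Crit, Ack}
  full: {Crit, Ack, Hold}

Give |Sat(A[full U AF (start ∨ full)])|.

Sat(start ∨ full) = {Crit, Ack, Hold}
AF (start ∨ full): least fixpoint, start Z0 = {Crit, Ack, Hold}, add states with every successor in Z. Z1 = {Done, Crit, Ack, Hold}; Z2 = {Done, Crit, Load, Ack, Retry, Hold}; fixed.
Sat(AF (start ∨ full)) = {Done, Crit, Load, Ack, Retry, Hold}
A[full U AF (start ∨ full)]: least fixpoint, start Z0 = Sat(AF (start ∨ full)) = {Done, Crit, Load, Ack, Retry, Hold}, add states in Sat(full) with every successor in Z. Already a fixed point.
Sat(A[full U AF (start ∨ full)]) = {Done, Crit, Load, Ack, Retry, Hold}
|Sat(A[full U AF (start ∨ full)])| = |{Done, Crit, Load, Ack, Retry, Hold}| = 6.

6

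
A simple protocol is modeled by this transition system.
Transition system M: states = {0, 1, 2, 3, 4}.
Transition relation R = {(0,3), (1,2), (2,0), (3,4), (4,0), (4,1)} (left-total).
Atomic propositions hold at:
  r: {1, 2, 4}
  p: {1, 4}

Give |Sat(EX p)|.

Sat(EX p) = {s : some successor in {1, 4}} = {3, 4}
|Sat(EX p)| = |{3, 4}| = 2.

2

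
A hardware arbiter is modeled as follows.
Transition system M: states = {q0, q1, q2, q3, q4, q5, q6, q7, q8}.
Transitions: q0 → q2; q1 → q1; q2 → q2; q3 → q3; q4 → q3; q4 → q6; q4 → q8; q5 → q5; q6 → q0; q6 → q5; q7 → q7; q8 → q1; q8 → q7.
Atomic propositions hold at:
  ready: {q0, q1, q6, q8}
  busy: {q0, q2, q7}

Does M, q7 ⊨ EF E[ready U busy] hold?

E[ready U busy]: least fixpoint, start Z0 = Sat(busy) = {q0, q2, q7}, add states in Sat(ready) with some successor in Z. Z1 = {q0, q2, q6, q7, q8}; fixed.
Sat(E[ready U busy]) = {q0, q2, q6, q7, q8}
EF E[ready U busy]: least fixpoint, start Z0 = {q0, q2, q6, q7, q8}, add states with some successor in Z. Z1 = {q0, q2, q4, q6, q7, q8}; fixed.
Sat(EF E[ready U busy]) = {q0, q2, q4, q6, q7, q8}
q7 ∈ Sat(EF E[ready U busy]) = {q0, q2, q4, q6, q7, q8}, so the formula holds at q7.

Yes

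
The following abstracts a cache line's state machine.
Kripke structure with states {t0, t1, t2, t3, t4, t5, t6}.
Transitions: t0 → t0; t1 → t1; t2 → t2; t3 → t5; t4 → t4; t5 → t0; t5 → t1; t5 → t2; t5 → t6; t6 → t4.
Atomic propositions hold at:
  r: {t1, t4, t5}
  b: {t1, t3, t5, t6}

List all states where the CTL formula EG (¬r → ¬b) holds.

Sat(¬r) = {t0, t2, t3, t6}
Sat(¬b) = {t0, t2, t4}
Sat(¬r → ¬b) = {t0, t1, t2, t4, t5}
EG (¬r → ¬b): greatest fixpoint, start Z0 = {t0, t1, t2, t4, t5}, keep only states in Sat with some successor in Z. Already a fixed point.
Sat(EG (¬r → ¬b)) = {t0, t1, t2, t4, t5}

{t0, t1, t2, t4, t5}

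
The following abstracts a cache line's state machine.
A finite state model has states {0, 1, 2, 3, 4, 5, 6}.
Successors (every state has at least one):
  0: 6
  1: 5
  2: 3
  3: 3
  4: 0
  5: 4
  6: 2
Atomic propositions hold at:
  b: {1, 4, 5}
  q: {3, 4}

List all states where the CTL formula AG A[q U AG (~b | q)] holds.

{0, 2, 3, 4, 6}

Sat(~b) = {0, 2, 3, 6}
Sat(~b | q) = {0, 2, 3, 4, 6}
AG (~b | q): greatest fixpoint, start Z0 = {0, 2, 3, 4, 6}, keep only states in Sat with every successor in Z. Already a fixed point.
Sat(AG (~b | q)) = {0, 2, 3, 4, 6}
A[q U AG (~b | q)]: least fixpoint, start Z0 = Sat(AG (~b | q)) = {0, 2, 3, 4, 6}, add states in Sat(q) with every successor in Z. Already a fixed point.
Sat(A[q U AG (~b | q)]) = {0, 2, 3, 4, 6}
AG A[q U AG (~b | q)]: greatest fixpoint, start Z0 = {0, 2, 3, 4, 6}, keep only states in Sat with every successor in Z. Already a fixed point.
Sat(AG A[q U AG (~b | q)]) = {0, 2, 3, 4, 6}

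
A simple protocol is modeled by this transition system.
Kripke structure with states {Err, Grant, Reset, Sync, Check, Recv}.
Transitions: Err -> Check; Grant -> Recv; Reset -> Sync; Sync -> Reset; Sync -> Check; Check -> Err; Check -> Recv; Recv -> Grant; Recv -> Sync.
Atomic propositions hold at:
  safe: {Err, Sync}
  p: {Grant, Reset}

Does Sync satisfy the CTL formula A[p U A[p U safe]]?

Yes

A[p U safe]: least fixpoint, start Z0 = Sat(safe) = {Err, Sync}, add states in Sat(p) with every successor in Z. Z1 = {Err, Reset, Sync}; fixed.
Sat(A[p U safe]) = {Err, Reset, Sync}
A[p U A[p U safe]]: least fixpoint, start Z0 = Sat(A[p U safe]) = {Err, Reset, Sync}, add states in Sat(p) with every successor in Z. Already a fixed point.
Sat(A[p U A[p U safe]]) = {Err, Reset, Sync}
Sync ∈ Sat(A[p U A[p U safe]]) = {Err, Reset, Sync}, so the formula holds at Sync.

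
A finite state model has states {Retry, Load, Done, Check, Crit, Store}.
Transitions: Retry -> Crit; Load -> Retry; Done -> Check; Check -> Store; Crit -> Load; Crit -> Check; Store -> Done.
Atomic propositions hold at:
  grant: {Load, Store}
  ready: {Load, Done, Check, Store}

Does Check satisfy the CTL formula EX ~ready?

Sat(~ready) = {Retry, Crit}
Sat(EX ~ready) = {s : some successor in {Retry, Crit}} = {Retry, Load}
Check ∉ Sat(EX ~ready) = {Retry, Load}, so the formula does not hold at Check.

No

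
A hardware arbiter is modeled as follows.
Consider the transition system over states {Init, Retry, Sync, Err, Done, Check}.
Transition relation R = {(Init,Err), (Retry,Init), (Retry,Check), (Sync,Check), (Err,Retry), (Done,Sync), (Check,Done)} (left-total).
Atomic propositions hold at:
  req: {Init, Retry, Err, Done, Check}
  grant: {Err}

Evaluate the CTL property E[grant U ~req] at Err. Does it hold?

Sat(~req) = {Sync}
E[grant U ~req]: least fixpoint, start Z0 = Sat(~req) = {Sync}, add states in Sat(grant) with some successor in Z. Already a fixed point.
Sat(E[grant U ~req]) = {Sync}
Err ∉ Sat(E[grant U ~req]) = {Sync}, so the formula does not hold at Err.

No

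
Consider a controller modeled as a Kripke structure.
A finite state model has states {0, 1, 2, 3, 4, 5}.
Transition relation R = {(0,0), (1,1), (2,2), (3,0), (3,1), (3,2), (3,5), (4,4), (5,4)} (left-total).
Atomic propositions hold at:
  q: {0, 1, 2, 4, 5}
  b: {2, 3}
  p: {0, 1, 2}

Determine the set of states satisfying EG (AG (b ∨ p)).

{0, 1, 2}

Sat(b ∨ p) = {0, 1, 2, 3}
AG (b ∨ p): greatest fixpoint, start Z0 = {0, 1, 2, 3}, keep only states in Sat with every successor in Z. Z1 = {0, 1, 2}; fixed.
Sat(AG (b ∨ p)) = {0, 1, 2}
EG (AG (b ∨ p)): greatest fixpoint, start Z0 = {0, 1, 2}, keep only states in Sat with some successor in Z. Already a fixed point.
Sat(EG (AG (b ∨ p))) = {0, 1, 2}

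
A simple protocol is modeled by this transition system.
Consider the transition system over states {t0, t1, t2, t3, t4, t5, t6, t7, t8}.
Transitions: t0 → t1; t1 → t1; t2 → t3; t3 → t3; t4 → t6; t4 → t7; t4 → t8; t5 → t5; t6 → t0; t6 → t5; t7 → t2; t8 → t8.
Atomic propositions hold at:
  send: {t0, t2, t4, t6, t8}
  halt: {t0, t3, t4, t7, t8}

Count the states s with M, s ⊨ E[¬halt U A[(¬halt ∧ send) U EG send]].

Sat(¬halt) = {t1, t2, t5, t6}
Sat(¬halt ∧ send) = {t2, t6}
EG send: greatest fixpoint, start Z0 = {t0, t2, t4, t6, t8}, keep only states in Sat with some successor in Z. Z1 = {t4, t6, t8}; Z2 = {t4, t8}; fixed.
Sat(EG send) = {t4, t8}
A[(¬halt ∧ send) U EG send]: least fixpoint, start Z0 = Sat(EG send) = {t4, t8}, add states in Sat(¬halt ∧ send) with every successor in Z. Already a fixed point.
Sat(A[(¬halt ∧ send) U EG send]) = {t4, t8}
E[¬halt U A[(¬halt ∧ send) U EG send]]: least fixpoint, start Z0 = Sat(A[(¬halt ∧ send) U EG send]) = {t4, t8}, add states in Sat(¬halt) with some successor in Z. Already a fixed point.
Sat(E[¬halt U A[(¬halt ∧ send) U EG send]]) = {t4, t8}
|Sat(E[¬halt U A[(¬halt ∧ send) U EG send]])| = |{t4, t8}| = 2.

2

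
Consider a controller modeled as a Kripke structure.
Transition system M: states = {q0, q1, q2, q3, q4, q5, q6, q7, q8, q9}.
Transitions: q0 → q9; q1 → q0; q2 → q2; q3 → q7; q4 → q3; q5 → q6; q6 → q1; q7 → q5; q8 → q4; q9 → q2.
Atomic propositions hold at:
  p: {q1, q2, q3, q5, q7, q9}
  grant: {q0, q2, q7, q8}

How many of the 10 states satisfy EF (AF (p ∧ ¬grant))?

Sat(¬grant) = {q1, q3, q4, q5, q6, q9}
Sat(p ∧ ¬grant) = {q1, q3, q5, q9}
AF (p ∧ ¬grant): least fixpoint, start Z0 = {q1, q3, q5, q9}, add states with every successor in Z. Z1 = {q0, q1, q3, q4, q5, q6, q7, q9}; Z2 = {q0, q1, q3, q4, q5, q6, q7, q8, q9}; fixed.
Sat(AF (p ∧ ¬grant)) = {q0, q1, q3, q4, q5, q6, q7, q8, q9}
EF (AF (p ∧ ¬grant)): least fixpoint, start Z0 = {q0, q1, q3, q4, q5, q6, q7, q8, q9}, add states with some successor in Z. Already a fixed point.
Sat(EF (AF (p ∧ ¬grant))) = {q0, q1, q3, q4, q5, q6, q7, q8, q9}
|Sat(EF (AF (p ∧ ¬grant)))| = |{q0, q1, q3, q4, q5, q6, q7, q8, q9}| = 9.

9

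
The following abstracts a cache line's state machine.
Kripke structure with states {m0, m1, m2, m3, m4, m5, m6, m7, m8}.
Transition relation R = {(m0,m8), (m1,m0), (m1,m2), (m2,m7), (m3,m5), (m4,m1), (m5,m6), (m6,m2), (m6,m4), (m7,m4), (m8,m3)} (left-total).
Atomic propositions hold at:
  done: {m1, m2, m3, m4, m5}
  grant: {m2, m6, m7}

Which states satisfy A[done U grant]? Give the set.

A[done U grant]: least fixpoint, start Z0 = Sat(grant) = {m2, m6, m7}, add states in Sat(done) with every successor in Z. Z1 = {m2, m5, m6, m7}; Z2 = {m2, m3, m5, m6, m7}; fixed.
Sat(A[done U grant]) = {m2, m3, m5, m6, m7}

{m2, m3, m5, m6, m7}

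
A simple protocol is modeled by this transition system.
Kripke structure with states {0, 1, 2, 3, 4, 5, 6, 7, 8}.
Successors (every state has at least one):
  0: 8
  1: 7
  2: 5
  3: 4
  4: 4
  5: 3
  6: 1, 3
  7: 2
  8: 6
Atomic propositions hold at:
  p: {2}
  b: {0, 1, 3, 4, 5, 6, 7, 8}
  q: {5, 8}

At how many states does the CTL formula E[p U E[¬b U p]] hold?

1

Sat(¬b) = {2}
E[¬b U p]: least fixpoint, start Z0 = Sat(p) = {2}, add states in Sat(¬b) with some successor in Z. Already a fixed point.
Sat(E[¬b U p]) = {2}
E[p U E[¬b U p]]: least fixpoint, start Z0 = Sat(E[¬b U p]) = {2}, add states in Sat(p) with some successor in Z. Already a fixed point.
Sat(E[p U E[¬b U p]]) = {2}
|Sat(E[p U E[¬b U p]])| = |{2}| = 1.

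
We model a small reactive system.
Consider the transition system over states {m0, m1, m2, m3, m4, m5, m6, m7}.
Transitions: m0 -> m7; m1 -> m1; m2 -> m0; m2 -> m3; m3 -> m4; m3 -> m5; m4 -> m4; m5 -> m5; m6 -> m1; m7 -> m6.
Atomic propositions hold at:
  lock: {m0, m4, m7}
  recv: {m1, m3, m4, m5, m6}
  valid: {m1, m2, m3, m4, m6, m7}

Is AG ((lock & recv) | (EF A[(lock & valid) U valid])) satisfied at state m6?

Yes

Sat(lock & recv) = {m4}
Sat(lock & valid) = {m4, m7}
A[(lock & valid) U valid]: least fixpoint, start Z0 = Sat(valid) = {m1, m2, m3, m4, m6, m7}, add states in Sat(lock & valid) with every successor in Z. Already a fixed point.
Sat(A[(lock & valid) U valid]) = {m1, m2, m3, m4, m6, m7}
EF A[(lock & valid) U valid]: least fixpoint, start Z0 = {m1, m2, m3, m4, m6, m7}, add states with some successor in Z. Z1 = {m0, m1, m2, m3, m4, m6, m7}; fixed.
Sat(EF A[(lock & valid) U valid]) = {m0, m1, m2, m3, m4, m6, m7}
Sat((lock & recv) | (EF A[(lock & valid) U valid])) = {m0, m1, m2, m3, m4, m6, m7}
AG ((lock & recv) | (EF A[(lock & valid) U valid])): greatest fixpoint, start Z0 = {m0, m1, m2, m3, m4, m6, m7}, keep only states in Sat with every successor in Z. Z1 = {m0, m1, m2, m4, m6, m7}; Z2 = {m0, m1, m4, m6, m7}; fixed.
Sat(AG ((lock & recv) | (EF A[(lock & valid) U valid]))) = {m0, m1, m4, m6, m7}
m6 ∈ Sat(AG ((lock & recv) | (EF A[(lock & valid) U valid]))) = {m0, m1, m4, m6, m7}, so the formula holds at m6.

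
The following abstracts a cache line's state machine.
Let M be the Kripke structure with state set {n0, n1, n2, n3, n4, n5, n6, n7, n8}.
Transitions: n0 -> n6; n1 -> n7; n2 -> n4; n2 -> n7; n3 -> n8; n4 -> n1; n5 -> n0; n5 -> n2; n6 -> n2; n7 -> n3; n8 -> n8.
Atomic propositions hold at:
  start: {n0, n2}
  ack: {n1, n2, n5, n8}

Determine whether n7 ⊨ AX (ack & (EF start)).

EF start: least fixpoint, start Z0 = {n0, n2}, add states with some successor in Z. Z1 = {n0, n2, n5, n6}; fixed.
Sat(EF start) = {n0, n2, n5, n6}
Sat(ack & (EF start)) = {n2, n5}
Sat(AX (ack & (EF start))) = {s : every successor in {n2, n5}} = {n6}
n7 ∉ Sat(AX (ack & (EF start))) = {n6}, so the formula does not hold at n7.

No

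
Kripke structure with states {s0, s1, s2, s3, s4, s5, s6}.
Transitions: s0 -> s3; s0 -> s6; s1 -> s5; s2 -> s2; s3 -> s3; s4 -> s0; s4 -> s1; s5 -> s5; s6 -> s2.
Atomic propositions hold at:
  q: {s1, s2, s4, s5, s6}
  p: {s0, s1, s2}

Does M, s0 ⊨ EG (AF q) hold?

AF q: least fixpoint, start Z0 = {s1, s2, s4, s5, s6}, add states with every successor in Z. Already a fixed point.
Sat(AF q) = {s1, s2, s4, s5, s6}
EG (AF q): greatest fixpoint, start Z0 = {s1, s2, s4, s5, s6}, keep only states in Sat with some successor in Z. Already a fixed point.
Sat(EG (AF q)) = {s1, s2, s4, s5, s6}
s0 ∉ Sat(EG (AF q)) = {s1, s2, s4, s5, s6}, so the formula does not hold at s0.

No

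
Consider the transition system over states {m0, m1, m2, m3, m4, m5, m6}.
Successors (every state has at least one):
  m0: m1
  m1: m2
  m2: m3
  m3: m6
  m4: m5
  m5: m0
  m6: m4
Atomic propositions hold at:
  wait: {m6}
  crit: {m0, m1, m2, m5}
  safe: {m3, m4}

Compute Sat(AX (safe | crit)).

{m0, m1, m2, m4, m5, m6}

Sat(safe | crit) = {m0, m1, m2, m3, m4, m5}
Sat(AX (safe | crit)) = {s : every successor in {m0, m1, m2, m3, m4, m5}} = {m0, m1, m2, m4, m5, m6}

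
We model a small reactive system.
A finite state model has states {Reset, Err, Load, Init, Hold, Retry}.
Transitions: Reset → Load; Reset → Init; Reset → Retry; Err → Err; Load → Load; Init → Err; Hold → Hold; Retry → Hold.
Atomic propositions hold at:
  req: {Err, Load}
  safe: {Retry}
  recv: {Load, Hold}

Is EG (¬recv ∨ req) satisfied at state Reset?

Sat(¬recv) = {Reset, Err, Init, Retry}
Sat(¬recv ∨ req) = {Reset, Err, Load, Init, Retry}
EG (¬recv ∨ req): greatest fixpoint, start Z0 = {Reset, Err, Load, Init, Retry}, keep only states in Sat with some successor in Z. Z1 = {Reset, Err, Load, Init}; fixed.
Sat(EG (¬recv ∨ req)) = {Reset, Err, Load, Init}
Reset ∈ Sat(EG (¬recv ∨ req)) = {Reset, Err, Load, Init}, so the formula holds at Reset.

Yes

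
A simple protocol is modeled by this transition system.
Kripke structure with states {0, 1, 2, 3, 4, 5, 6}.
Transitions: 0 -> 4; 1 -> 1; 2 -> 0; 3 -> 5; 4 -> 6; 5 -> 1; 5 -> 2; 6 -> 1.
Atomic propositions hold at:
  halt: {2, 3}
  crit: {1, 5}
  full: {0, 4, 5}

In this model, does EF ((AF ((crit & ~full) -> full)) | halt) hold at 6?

Sat(~full) = {1, 2, 3, 6}
Sat(crit & ~full) = {1}
Sat((crit & ~full) -> full) = {0, 2, 3, 4, 5, 6}
AF ((crit & ~full) -> full): least fixpoint, start Z0 = {0, 2, 3, 4, 5, 6}, add states with every successor in Z. Already a fixed point.
Sat(AF ((crit & ~full) -> full)) = {0, 2, 3, 4, 5, 6}
Sat((AF ((crit & ~full) -> full)) | halt) = {0, 2, 3, 4, 5, 6}
EF ((AF ((crit & ~full) -> full)) | halt): least fixpoint, start Z0 = {0, 2, 3, 4, 5, 6}, add states with some successor in Z. Already a fixed point.
Sat(EF ((AF ((crit & ~full) -> full)) | halt)) = {0, 2, 3, 4, 5, 6}
6 ∈ Sat(EF ((AF ((crit & ~full) -> full)) | halt)) = {0, 2, 3, 4, 5, 6}, so the formula holds at 6.

Yes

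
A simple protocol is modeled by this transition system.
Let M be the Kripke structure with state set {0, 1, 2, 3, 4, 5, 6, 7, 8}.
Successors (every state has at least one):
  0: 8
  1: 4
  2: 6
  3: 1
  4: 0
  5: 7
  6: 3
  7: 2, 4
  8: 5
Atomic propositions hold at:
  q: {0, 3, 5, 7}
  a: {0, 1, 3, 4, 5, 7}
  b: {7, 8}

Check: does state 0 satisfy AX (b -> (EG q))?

EG q: greatest fixpoint, start Z0 = {0, 3, 5, 7}, keep only states in Sat with some successor in Z. Z1 = {5}; Z2 = ∅; fixed.
Sat(EG q) = ∅
Sat(b -> (EG q)) = {0, 1, 2, 3, 4, 5, 6}
Sat(AX (b -> (EG q))) = {s : every successor in {0, 1, 2, 3, 4, 5, 6}} = {1, 2, 3, 4, 6, 7, 8}
0 ∉ Sat(AX (b -> (EG q))) = {1, 2, 3, 4, 6, 7, 8}, so the formula does not hold at 0.

No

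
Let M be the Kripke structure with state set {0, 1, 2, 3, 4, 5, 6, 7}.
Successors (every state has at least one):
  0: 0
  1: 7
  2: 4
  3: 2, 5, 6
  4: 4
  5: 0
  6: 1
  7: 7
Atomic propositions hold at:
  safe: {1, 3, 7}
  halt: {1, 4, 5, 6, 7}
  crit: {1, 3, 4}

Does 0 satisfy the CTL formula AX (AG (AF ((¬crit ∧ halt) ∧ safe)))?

Sat(¬crit) = {0, 2, 5, 6, 7}
Sat(¬crit ∧ halt) = {5, 6, 7}
Sat((¬crit ∧ halt) ∧ safe) = {7}
AF ((¬crit ∧ halt) ∧ safe): least fixpoint, start Z0 = {7}, add states with every successor in Z. Z1 = {1, 7}; Z2 = {1, 6, 7}; fixed.
Sat(AF ((¬crit ∧ halt) ∧ safe)) = {1, 6, 7}
AG (AF ((¬crit ∧ halt) ∧ safe)): greatest fixpoint, start Z0 = {1, 6, 7}, keep only states in Sat with every successor in Z. Already a fixed point.
Sat(AG (AF ((¬crit ∧ halt) ∧ safe))) = {1, 6, 7}
Sat(AX (AG (AF ((¬crit ∧ halt) ∧ safe)))) = {s : every successor in {1, 6, 7}} = {1, 6, 7}
0 ∉ Sat(AX (AG (AF ((¬crit ∧ halt) ∧ safe)))) = {1, 6, 7}, so the formula does not hold at 0.

No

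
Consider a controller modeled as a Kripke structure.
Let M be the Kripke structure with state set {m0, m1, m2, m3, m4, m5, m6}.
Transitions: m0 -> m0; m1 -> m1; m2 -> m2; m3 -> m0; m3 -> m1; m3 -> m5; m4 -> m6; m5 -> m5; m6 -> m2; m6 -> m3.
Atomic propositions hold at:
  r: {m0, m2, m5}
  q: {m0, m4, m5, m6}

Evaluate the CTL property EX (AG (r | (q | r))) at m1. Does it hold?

No

Sat(q | r) = {m0, m2, m4, m5, m6}
Sat(r | (q | r)) = {m0, m2, m4, m5, m6}
AG (r | (q | r)): greatest fixpoint, start Z0 = {m0, m2, m4, m5, m6}, keep only states in Sat with every successor in Z. Z1 = {m0, m2, m4, m5}; Z2 = {m0, m2, m5}; fixed.
Sat(AG (r | (q | r))) = {m0, m2, m5}
Sat(EX (AG (r | (q | r)))) = {s : some successor in {m0, m2, m5}} = {m0, m2, m3, m5, m6}
m1 ∉ Sat(EX (AG (r | (q | r)))) = {m0, m2, m3, m5, m6}, so the formula does not hold at m1.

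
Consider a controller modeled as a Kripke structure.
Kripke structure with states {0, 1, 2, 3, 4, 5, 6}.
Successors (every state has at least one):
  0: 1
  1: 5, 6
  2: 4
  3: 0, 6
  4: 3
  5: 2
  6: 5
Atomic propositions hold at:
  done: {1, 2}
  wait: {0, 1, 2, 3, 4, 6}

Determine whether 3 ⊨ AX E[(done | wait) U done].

No

Sat(done | wait) = {0, 1, 2, 3, 4, 6}
E[(done | wait) U done]: least fixpoint, start Z0 = Sat(done) = {1, 2}, add states in Sat(done | wait) with some successor in Z. Z1 = {0, 1, 2}; Z2 = {0, 1, 2, 3}; Z3 = {0, 1, 2, 3, 4}; fixed.
Sat(E[(done | wait) U done]) = {0, 1, 2, 3, 4}
Sat(AX E[(done | wait) U done]) = {s : every successor in {0, 1, 2, 3, 4}} = {0, 2, 4, 5}
3 ∉ Sat(AX E[(done | wait) U done]) = {0, 2, 4, 5}, so the formula does not hold at 3.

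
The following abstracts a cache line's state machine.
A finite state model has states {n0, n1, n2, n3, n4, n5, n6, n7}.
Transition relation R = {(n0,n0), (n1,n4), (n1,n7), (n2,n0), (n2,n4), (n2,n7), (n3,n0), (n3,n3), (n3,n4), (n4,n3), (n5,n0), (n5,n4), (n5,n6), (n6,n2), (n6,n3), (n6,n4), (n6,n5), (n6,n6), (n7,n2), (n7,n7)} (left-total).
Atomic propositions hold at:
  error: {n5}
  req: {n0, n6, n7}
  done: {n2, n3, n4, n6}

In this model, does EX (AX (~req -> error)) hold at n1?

No

Sat(~req) = {n1, n2, n3, n4, n5}
Sat(~req -> error) = {n0, n5, n6, n7}
Sat(AX (~req -> error)) = {s : every successor in {n0, n5, n6, n7}} = {n0}
Sat(EX (AX (~req -> error))) = {s : some successor in {n0}} = {n0, n2, n3, n5}
n1 ∉ Sat(EX (AX (~req -> error))) = {n0, n2, n3, n5}, so the formula does not hold at n1.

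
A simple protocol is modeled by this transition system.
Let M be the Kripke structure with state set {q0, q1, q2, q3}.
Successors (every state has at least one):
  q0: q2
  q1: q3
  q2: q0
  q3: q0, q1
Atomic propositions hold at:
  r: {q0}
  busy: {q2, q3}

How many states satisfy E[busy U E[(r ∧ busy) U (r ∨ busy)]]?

Sat(r ∧ busy) = ∅
Sat(r ∨ busy) = {q0, q2, q3}
E[(r ∧ busy) U (r ∨ busy)]: least fixpoint, start Z0 = Sat((r ∨ busy)) = {q0, q2, q3}, add states in Sat(r ∧ busy) with some successor in Z. Already a fixed point.
Sat(E[(r ∧ busy) U (r ∨ busy)]) = {q0, q2, q3}
E[busy U E[(r ∧ busy) U (r ∨ busy)]]: least fixpoint, start Z0 = Sat(E[(r ∧ busy) U (r ∨ busy)]) = {q0, q2, q3}, add states in Sat(busy) with some successor in Z. Already a fixed point.
Sat(E[busy U E[(r ∧ busy) U (r ∨ busy)]]) = {q0, q2, q3}
|Sat(E[busy U E[(r ∧ busy) U (r ∨ busy)]])| = |{q0, q2, q3}| = 3.

3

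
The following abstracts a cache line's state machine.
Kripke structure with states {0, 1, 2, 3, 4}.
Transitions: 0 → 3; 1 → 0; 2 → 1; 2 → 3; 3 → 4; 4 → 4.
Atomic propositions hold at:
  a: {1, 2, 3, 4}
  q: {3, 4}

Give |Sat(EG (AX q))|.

Sat(AX q) = {s : every successor in {3, 4}} = {0, 3, 4}
EG (AX q): greatest fixpoint, start Z0 = {0, 3, 4}, keep only states in Sat with some successor in Z. Already a fixed point.
Sat(EG (AX q)) = {0, 3, 4}
|Sat(EG (AX q))| = |{0, 3, 4}| = 3.

3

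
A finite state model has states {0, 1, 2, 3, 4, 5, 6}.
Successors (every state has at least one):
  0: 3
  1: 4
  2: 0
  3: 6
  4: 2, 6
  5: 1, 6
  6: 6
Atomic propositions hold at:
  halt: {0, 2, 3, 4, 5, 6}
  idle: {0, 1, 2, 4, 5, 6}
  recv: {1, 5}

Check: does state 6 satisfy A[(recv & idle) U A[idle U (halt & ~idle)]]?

No

Sat(recv & idle) = {1, 5}
Sat(~idle) = {3}
Sat(halt & ~idle) = {3}
A[idle U (halt & ~idle)]: least fixpoint, start Z0 = Sat((halt & ~idle)) = {3}, add states in Sat(idle) with every successor in Z. Z1 = {0, 3}; Z2 = {0, 2, 3}; fixed.
Sat(A[idle U (halt & ~idle)]) = {0, 2, 3}
A[(recv & idle) U A[idle U (halt & ~idle)]]: least fixpoint, start Z0 = Sat(A[idle U (halt & ~idle)]) = {0, 2, 3}, add states in Sat(recv & idle) with every successor in Z. Already a fixed point.
Sat(A[(recv & idle) U A[idle U (halt & ~idle)]]) = {0, 2, 3}
6 ∉ Sat(A[(recv & idle) U A[idle U (halt & ~idle)]]) = {0, 2, 3}, so the formula does not hold at 6.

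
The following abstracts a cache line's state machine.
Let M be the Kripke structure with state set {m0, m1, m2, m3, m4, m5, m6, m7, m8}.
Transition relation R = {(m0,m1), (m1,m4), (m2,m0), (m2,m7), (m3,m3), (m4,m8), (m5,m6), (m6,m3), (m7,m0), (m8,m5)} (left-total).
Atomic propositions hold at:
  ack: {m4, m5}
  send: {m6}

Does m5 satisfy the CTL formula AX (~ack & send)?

Yes

Sat(~ack) = {m0, m1, m2, m3, m6, m7, m8}
Sat(~ack & send) = {m6}
Sat(AX (~ack & send)) = {s : every successor in {m6}} = {m5}
m5 ∈ Sat(AX (~ack & send)) = {m5}, so the formula holds at m5.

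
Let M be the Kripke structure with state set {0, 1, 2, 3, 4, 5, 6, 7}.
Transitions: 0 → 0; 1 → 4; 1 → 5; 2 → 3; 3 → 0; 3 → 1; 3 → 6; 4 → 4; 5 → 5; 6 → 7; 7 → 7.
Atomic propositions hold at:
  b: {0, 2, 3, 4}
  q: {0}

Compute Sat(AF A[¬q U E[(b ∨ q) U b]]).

Sat(¬q) = {1, 2, 3, 4, 5, 6, 7}
Sat(b ∨ q) = {0, 2, 3, 4}
E[(b ∨ q) U b]: least fixpoint, start Z0 = Sat(b) = {0, 2, 3, 4}, add states in Sat(b ∨ q) with some successor in Z. Already a fixed point.
Sat(E[(b ∨ q) U b]) = {0, 2, 3, 4}
A[¬q U E[(b ∨ q) U b]]: least fixpoint, start Z0 = Sat(E[(b ∨ q) U b]) = {0, 2, 3, 4}, add states in Sat(¬q) with every successor in Z. Already a fixed point.
Sat(A[¬q U E[(b ∨ q) U b]]) = {0, 2, 3, 4}
AF A[¬q U E[(b ∨ q) U b]]: least fixpoint, start Z0 = {0, 2, 3, 4}, add states with every successor in Z. Already a fixed point.
Sat(AF A[¬q U E[(b ∨ q) U b]]) = {0, 2, 3, 4}

{0, 2, 3, 4}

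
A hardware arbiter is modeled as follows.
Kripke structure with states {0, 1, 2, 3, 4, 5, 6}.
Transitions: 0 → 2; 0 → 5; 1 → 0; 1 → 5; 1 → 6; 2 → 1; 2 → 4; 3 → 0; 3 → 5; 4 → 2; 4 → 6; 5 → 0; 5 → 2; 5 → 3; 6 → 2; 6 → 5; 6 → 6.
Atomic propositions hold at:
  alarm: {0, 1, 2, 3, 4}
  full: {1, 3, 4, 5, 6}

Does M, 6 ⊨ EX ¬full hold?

Sat(¬full) = {0, 2}
Sat(EX ¬full) = {s : some successor in {0, 2}} = {0, 1, 3, 4, 5, 6}
6 ∈ Sat(EX ¬full) = {0, 1, 3, 4, 5, 6}, so the formula holds at 6.

Yes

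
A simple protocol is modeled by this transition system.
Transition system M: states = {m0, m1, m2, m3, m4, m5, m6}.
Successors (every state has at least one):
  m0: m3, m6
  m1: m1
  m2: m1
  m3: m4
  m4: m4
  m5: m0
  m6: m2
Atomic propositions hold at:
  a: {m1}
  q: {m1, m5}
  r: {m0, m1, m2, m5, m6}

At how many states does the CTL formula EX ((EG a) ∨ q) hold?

2

EG a: greatest fixpoint, start Z0 = {m1}, keep only states in Sat with some successor in Z. Already a fixed point.
Sat(EG a) = {m1}
Sat((EG a) ∨ q) = {m1, m5}
Sat(EX ((EG a) ∨ q)) = {s : some successor in {m1, m5}} = {m1, m2}
|Sat(EX ((EG a) ∨ q))| = |{m1, m2}| = 2.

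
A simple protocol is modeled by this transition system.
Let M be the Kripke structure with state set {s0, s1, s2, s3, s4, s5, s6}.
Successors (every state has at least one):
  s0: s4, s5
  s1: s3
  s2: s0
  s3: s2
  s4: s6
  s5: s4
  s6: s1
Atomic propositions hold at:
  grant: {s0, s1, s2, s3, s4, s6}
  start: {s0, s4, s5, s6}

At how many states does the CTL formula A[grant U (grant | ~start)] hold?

Sat(~start) = {s1, s2, s3}
Sat(grant | ~start) = {s0, s1, s2, s3, s4, s6}
A[grant U (grant | ~start)]: least fixpoint, start Z0 = Sat((grant | ~start)) = {s0, s1, s2, s3, s4, s6}, add states in Sat(grant) with every successor in Z. Already a fixed point.
Sat(A[grant U (grant | ~start)]) = {s0, s1, s2, s3, s4, s6}
|Sat(A[grant U (grant | ~start)])| = |{s0, s1, s2, s3, s4, s6}| = 6.

6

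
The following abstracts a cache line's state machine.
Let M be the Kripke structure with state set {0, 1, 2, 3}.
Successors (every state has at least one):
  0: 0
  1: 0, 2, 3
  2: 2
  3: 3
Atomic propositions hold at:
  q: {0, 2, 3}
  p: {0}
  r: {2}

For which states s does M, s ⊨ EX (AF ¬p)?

{1, 2, 3}

Sat(¬p) = {1, 2, 3}
AF ¬p: least fixpoint, start Z0 = {1, 2, 3}, add states with every successor in Z. Already a fixed point.
Sat(AF ¬p) = {1, 2, 3}
Sat(EX (AF ¬p)) = {s : some successor in {1, 2, 3}} = {1, 2, 3}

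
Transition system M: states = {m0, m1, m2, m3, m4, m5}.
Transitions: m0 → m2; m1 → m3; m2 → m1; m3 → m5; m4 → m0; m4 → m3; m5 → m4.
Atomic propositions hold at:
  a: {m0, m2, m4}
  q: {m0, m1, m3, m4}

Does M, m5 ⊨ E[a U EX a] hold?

Yes

Sat(EX a) = {s : some successor in {m0, m2, m4}} = {m0, m4, m5}
E[a U EX a]: least fixpoint, start Z0 = Sat(EX a) = {m0, m4, m5}, add states in Sat(a) with some successor in Z. Already a fixed point.
Sat(E[a U EX a]) = {m0, m4, m5}
m5 ∈ Sat(E[a U EX a]) = {m0, m4, m5}, so the formula holds at m5.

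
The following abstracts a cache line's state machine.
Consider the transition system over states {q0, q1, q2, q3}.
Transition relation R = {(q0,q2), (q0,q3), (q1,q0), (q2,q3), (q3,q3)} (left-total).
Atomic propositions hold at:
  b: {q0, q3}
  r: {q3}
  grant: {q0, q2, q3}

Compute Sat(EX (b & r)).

{q0, q2, q3}

Sat(b & r) = {q3}
Sat(EX (b & r)) = {s : some successor in {q3}} = {q0, q2, q3}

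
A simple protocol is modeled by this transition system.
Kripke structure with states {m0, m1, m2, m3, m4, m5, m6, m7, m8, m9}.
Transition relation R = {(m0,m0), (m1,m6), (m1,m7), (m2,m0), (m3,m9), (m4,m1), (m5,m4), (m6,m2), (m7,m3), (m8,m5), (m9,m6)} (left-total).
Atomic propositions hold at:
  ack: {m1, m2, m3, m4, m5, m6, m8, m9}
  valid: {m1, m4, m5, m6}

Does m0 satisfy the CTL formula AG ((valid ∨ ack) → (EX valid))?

Sat(valid ∨ ack) = {m1, m2, m3, m4, m5, m6, m8, m9}
Sat(EX valid) = {s : some successor in {m1, m4, m5, m6}} = {m1, m4, m5, m8, m9}
Sat((valid ∨ ack) → (EX valid)) = {m0, m1, m4, m5, m7, m8, m9}
AG ((valid ∨ ack) → (EX valid)): greatest fixpoint, start Z0 = {m0, m1, m4, m5, m7, m8, m9}, keep only states in Sat with every successor in Z. Z1 = {m0, m4, m5, m8}; Z2 = {m0, m5, m8}; Z3 = {m0, m8}; Z4 = {m0}; fixed.
Sat(AG ((valid ∨ ack) → (EX valid))) = {m0}
m0 ∈ Sat(AG ((valid ∨ ack) → (EX valid))) = {m0}, so the formula holds at m0.

Yes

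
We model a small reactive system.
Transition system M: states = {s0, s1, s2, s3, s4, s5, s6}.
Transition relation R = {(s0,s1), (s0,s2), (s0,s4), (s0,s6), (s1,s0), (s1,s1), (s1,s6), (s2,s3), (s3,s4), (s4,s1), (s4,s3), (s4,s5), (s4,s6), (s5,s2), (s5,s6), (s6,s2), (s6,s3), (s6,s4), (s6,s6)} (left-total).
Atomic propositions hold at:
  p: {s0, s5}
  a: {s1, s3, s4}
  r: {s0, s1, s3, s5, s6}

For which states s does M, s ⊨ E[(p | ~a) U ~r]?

{s0, s2, s4, s5, s6}

Sat(~a) = {s0, s2, s5, s6}
Sat(p | ~a) = {s0, s2, s5, s6}
Sat(~r) = {s2, s4}
E[(p | ~a) U ~r]: least fixpoint, start Z0 = Sat(~r) = {s2, s4}, add states in Sat(p | ~a) with some successor in Z. Z1 = {s0, s2, s4, s5, s6}; fixed.
Sat(E[(p | ~a) U ~r]) = {s0, s2, s4, s5, s6}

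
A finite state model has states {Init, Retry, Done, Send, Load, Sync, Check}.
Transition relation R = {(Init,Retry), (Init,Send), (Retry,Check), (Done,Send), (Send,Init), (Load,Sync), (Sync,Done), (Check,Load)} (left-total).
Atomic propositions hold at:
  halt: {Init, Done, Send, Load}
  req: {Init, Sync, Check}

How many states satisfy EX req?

3

Sat(EX req) = {s : some successor in {Init, Sync, Check}} = {Retry, Send, Load}
|Sat(EX req)| = |{Retry, Send, Load}| = 3.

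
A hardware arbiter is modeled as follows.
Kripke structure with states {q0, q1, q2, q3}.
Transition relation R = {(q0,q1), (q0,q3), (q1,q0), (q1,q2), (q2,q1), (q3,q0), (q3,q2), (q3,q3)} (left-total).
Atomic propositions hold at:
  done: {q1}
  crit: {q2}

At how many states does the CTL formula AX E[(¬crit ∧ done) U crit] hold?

1

Sat(¬crit) = {q0, q1, q3}
Sat(¬crit ∧ done) = {q1}
E[(¬crit ∧ done) U crit]: least fixpoint, start Z0 = Sat(crit) = {q2}, add states in Sat(¬crit ∧ done) with some successor in Z. Z1 = {q1, q2}; fixed.
Sat(E[(¬crit ∧ done) U crit]) = {q1, q2}
Sat(AX E[(¬crit ∧ done) U crit]) = {s : every successor in {q1, q2}} = {q2}
|Sat(AX E[(¬crit ∧ done) U crit])| = |{q2}| = 1.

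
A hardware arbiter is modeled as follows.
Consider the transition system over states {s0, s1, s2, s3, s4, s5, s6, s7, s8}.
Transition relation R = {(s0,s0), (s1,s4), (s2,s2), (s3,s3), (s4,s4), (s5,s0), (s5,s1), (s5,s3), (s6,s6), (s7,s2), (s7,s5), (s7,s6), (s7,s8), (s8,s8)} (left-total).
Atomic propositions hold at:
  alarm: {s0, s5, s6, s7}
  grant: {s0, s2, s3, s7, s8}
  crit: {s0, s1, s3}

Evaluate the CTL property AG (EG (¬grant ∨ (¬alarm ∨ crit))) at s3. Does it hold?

Yes

Sat(¬grant) = {s1, s4, s5, s6}
Sat(¬alarm) = {s1, s2, s3, s4, s8}
Sat(¬alarm ∨ crit) = {s0, s1, s2, s3, s4, s8}
Sat(¬grant ∨ (¬alarm ∨ crit)) = {s0, s1, s2, s3, s4, s5, s6, s8}
EG (¬grant ∨ (¬alarm ∨ crit)): greatest fixpoint, start Z0 = {s0, s1, s2, s3, s4, s5, s6, s8}, keep only states in Sat with some successor in Z. Already a fixed point.
Sat(EG (¬grant ∨ (¬alarm ∨ crit))) = {s0, s1, s2, s3, s4, s5, s6, s8}
AG (EG (¬grant ∨ (¬alarm ∨ crit))): greatest fixpoint, start Z0 = {s0, s1, s2, s3, s4, s5, s6, s8}, keep only states in Sat with every successor in Z. Already a fixed point.
Sat(AG (EG (¬grant ∨ (¬alarm ∨ crit)))) = {s0, s1, s2, s3, s4, s5, s6, s8}
s3 ∈ Sat(AG (EG (¬grant ∨ (¬alarm ∨ crit)))) = {s0, s1, s2, s3, s4, s5, s6, s8}, so the formula holds at s3.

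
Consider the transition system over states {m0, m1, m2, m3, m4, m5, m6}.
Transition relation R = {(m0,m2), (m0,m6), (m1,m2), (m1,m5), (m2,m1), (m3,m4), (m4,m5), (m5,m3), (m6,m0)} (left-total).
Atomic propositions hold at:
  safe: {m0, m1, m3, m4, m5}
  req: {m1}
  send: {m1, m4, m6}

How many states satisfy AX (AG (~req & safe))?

Sat(~req) = {m0, m2, m3, m4, m5, m6}
Sat(~req & safe) = {m0, m3, m4, m5}
AG (~req & safe): greatest fixpoint, start Z0 = {m0, m3, m4, m5}, keep only states in Sat with every successor in Z. Z1 = {m3, m4, m5}; fixed.
Sat(AG (~req & safe)) = {m3, m4, m5}
Sat(AX (AG (~req & safe))) = {s : every successor in {m3, m4, m5}} = {m3, m4, m5}
|Sat(AX (AG (~req & safe)))| = |{m3, m4, m5}| = 3.

3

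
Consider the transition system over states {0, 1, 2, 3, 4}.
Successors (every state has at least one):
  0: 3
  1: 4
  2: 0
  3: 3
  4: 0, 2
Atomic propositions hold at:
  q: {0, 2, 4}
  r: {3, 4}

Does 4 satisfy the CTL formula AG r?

AG r: greatest fixpoint, start Z0 = {3, 4}, keep only states in Sat with every successor in Z. Z1 = {3}; fixed.
Sat(AG r) = {3}
4 ∉ Sat(AG r) = {3}, so the formula does not hold at 4.

No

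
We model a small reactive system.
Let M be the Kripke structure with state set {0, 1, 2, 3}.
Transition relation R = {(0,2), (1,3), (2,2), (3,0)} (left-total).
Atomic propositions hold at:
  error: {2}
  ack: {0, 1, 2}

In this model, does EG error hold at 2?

Yes

EG error: greatest fixpoint, start Z0 = {2}, keep only states in Sat with some successor in Z. Already a fixed point.
Sat(EG error) = {2}
2 ∈ Sat(EG error) = {2}, so the formula holds at 2.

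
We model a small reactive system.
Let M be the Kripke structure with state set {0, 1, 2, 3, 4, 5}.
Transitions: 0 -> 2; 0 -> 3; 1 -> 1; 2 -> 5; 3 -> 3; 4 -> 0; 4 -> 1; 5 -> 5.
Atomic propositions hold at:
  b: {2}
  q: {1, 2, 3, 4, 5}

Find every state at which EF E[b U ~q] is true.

Sat(~q) = {0}
E[b U ~q]: least fixpoint, start Z0 = Sat(~q) = {0}, add states in Sat(b) with some successor in Z. Already a fixed point.
Sat(E[b U ~q]) = {0}
EF E[b U ~q]: least fixpoint, start Z0 = {0}, add states with some successor in Z. Z1 = {0, 4}; fixed.
Sat(EF E[b U ~q]) = {0, 4}

{0, 4}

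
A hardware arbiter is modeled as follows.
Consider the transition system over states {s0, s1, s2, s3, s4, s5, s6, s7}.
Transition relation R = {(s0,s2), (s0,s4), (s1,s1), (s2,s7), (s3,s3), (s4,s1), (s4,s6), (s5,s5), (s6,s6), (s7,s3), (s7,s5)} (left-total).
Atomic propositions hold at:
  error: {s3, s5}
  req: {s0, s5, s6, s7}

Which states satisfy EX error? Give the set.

Sat(EX error) = {s : some successor in {s3, s5}} = {s3, s5, s7}

{s3, s5, s7}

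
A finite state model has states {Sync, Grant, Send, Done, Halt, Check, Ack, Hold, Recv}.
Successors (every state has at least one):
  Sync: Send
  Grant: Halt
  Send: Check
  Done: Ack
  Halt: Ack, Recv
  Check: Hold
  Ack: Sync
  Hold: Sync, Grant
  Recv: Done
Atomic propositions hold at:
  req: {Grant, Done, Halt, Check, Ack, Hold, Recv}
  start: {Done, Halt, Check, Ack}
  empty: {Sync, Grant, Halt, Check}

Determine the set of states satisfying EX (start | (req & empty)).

Sat(req & empty) = {Grant, Halt, Check}
Sat(start | (req & empty)) = {Grant, Done, Halt, Check, Ack}
Sat(EX (start | (req & empty))) = {s : some successor in {Grant, Done, Halt, Check, Ack}} = {Grant, Send, Done, Halt, Hold, Recv}

{Grant, Send, Done, Halt, Hold, Recv}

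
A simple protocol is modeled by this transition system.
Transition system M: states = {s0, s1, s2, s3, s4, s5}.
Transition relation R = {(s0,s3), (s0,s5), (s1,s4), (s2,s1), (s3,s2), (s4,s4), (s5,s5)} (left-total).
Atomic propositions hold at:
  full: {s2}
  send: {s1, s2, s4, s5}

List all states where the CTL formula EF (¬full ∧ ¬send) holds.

{s0, s3}

Sat(¬full) = {s0, s1, s3, s4, s5}
Sat(¬send) = {s0, s3}
Sat(¬full ∧ ¬send) = {s0, s3}
EF (¬full ∧ ¬send): least fixpoint, start Z0 = {s0, s3}, add states with some successor in Z. Already a fixed point.
Sat(EF (¬full ∧ ¬send)) = {s0, s3}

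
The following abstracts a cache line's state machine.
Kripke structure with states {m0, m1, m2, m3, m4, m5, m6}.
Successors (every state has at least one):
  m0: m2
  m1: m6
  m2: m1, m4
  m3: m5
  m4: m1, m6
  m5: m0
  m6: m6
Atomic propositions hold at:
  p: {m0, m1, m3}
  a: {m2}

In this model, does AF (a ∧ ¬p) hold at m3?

Yes

Sat(¬p) = {m2, m4, m5, m6}
Sat(a ∧ ¬p) = {m2}
AF (a ∧ ¬p): least fixpoint, start Z0 = {m2}, add states with every successor in Z. Z1 = {m0, m2}; Z2 = {m0, m2, m5}; Z3 = {m0, m2, m3, m5}; fixed.
Sat(AF (a ∧ ¬p)) = {m0, m2, m3, m5}
m3 ∈ Sat(AF (a ∧ ¬p)) = {m0, m2, m3, m5}, so the formula holds at m3.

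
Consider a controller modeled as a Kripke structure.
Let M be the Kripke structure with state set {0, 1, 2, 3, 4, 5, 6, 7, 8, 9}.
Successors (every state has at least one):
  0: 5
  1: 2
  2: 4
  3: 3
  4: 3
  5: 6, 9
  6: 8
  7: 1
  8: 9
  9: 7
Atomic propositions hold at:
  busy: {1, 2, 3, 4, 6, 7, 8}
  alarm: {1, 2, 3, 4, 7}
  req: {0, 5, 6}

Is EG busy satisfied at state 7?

Yes

EG busy: greatest fixpoint, start Z0 = {1, 2, 3, 4, 6, 7, 8}, keep only states in Sat with some successor in Z. Z1 = {1, 2, 3, 4, 6, 7}; Z2 = {1, 2, 3, 4, 7}; fixed.
Sat(EG busy) = {1, 2, 3, 4, 7}
7 ∈ Sat(EG busy) = {1, 2, 3, 4, 7}, so the formula holds at 7.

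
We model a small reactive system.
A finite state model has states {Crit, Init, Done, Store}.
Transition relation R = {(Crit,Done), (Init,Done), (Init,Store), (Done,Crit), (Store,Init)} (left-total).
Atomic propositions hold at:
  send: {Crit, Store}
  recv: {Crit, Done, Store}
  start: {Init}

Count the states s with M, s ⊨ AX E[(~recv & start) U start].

Sat(~recv) = {Init}
Sat(~recv & start) = {Init}
E[(~recv & start) U start]: least fixpoint, start Z0 = Sat(start) = {Init}, add states in Sat(~recv & start) with some successor in Z. Already a fixed point.
Sat(E[(~recv & start) U start]) = {Init}
Sat(AX E[(~recv & start) U start]) = {s : every successor in {Init}} = {Store}
|Sat(AX E[(~recv & start) U start])| = |{Store}| = 1.

1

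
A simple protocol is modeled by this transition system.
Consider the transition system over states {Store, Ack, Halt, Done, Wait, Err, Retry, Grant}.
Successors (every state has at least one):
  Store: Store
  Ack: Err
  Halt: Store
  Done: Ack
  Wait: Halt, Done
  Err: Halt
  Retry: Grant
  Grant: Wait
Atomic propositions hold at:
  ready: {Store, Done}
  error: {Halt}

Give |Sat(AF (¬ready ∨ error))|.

Sat(¬ready) = {Ack, Halt, Wait, Err, Retry, Grant}
Sat(¬ready ∨ error) = {Ack, Halt, Wait, Err, Retry, Grant}
AF (¬ready ∨ error): least fixpoint, start Z0 = {Ack, Halt, Wait, Err, Retry, Grant}, add states with every successor in Z. Z1 = {Ack, Halt, Done, Wait, Err, Retry, Grant}; fixed.
Sat(AF (¬ready ∨ error)) = {Ack, Halt, Done, Wait, Err, Retry, Grant}
|Sat(AF (¬ready ∨ error))| = |{Ack, Halt, Done, Wait, Err, Retry, Grant}| = 7.

7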